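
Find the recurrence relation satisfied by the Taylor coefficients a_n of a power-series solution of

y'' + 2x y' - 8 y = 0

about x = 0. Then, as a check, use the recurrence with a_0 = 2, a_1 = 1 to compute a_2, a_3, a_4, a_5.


Substitute y = sum_n a_n x^n.
y''(x) has coefficient (n+2)(n+1) a_{n+2} at x^n;
2 x y'(x) has coefficient 2 n a_n at x^n (shift);
-8 y(x) has coefficient -8 a_n at x^n.
Matching x^n: (n+2)(n+1) a_{n+2} + (2n - 8) a_n = 0.
Thus a_{n+2} = (-2n + 8) / ((n+1)(n+2)) * a_n.

Check with a_0 = 2, a_1 = 1 (apply the recurrence for n = 0, 1, 2, 3): a_0 = 2, a_1 = 1, a_2 = 8, a_3 = 1, a_4 = 8/3, a_5 = 1/10.

a_(n+2) = (-2n + 8) / ((n+1)(n+2)) * a_n; check: a_0 = 2, a_1 = 1, a_2 = 8, a_3 = 1, a_4 = 8/3, a_5 = 1/10


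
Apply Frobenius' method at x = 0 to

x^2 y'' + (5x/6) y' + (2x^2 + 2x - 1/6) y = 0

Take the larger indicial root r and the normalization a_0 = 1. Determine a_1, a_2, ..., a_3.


Write in Frobenius form y'' + (p(x)/x) y' + (q(x)/x^2) y = 0:
  p(x) = 5/6,  q(x) = 2x^2 + 2x - 1/6.
Indicial equation: r(r-1) + (5/6) r + (-1/6) = 0 -> roots r_1 = 1/2, r_2 = -1/3.
Take r = r_1 = 1/2. Let y(x) = x^r sum_{n>=0} a_n x^n with a_0 = 1.
Substitute y = x^r sum a_n x^n and match x^{r+n}. The recurrence is
  D(n) a_n + 2 a_{n-1} + 2 a_{n-2} = 0,  where D(n) = (r+n)(r+n-1) + (5/6)(r+n) + (-1/6).
  a_n = [-2 a_{n-1} - 2 a_{n-2}] / D(n).
Since the indicial polynomial factors as (r - r_1)(r - r_2), D(n) = (r_1 + n - r_1)(r_1 + n - r_2) = n(n + 5/6).
Evaluating step by step (a_0 = 1):
  n = 1: D(1) = 1(1 + 5/6) = 11/6; numerator = -2(1) = -2; a_1 = (-2)/(11/6) = -12/11
  n = 2: D(2) = 2(2 + 5/6) = 17/3; numerator = -2(-12/11) - 2(1) = 2/11; a_2 = (2/11)/(17/3) = 6/187
  n = 3: D(3) = 3(3 + 5/6) = 23/2; numerator = -2(6/187) - 2(-12/11) = 36/17; a_3 = (36/17)/(23/2) = 72/391

r = 1/2; a_0 = 1; a_1 = -12/11; a_2 = 6/187; a_3 = 72/391


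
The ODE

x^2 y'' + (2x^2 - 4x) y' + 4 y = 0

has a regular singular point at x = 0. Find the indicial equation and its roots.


Divide by x^2 to reach normal form y'' + P_1(x) y' + P_2(x) y = 0 with P_1(x) = 2 - 4/x and P_2(x) = 4/x^2.
x = 0 is a singular point because the y'-coefficient 2 - 4/x has a pole at x = 0 and the y-coefficient 4/x^2 has a pole at x = 0.
It is a regular singular point because x P_1(x) = p(x) = 2x - 4 and x^2 P_2(x) = q(x) = 4 are polynomials, hence analytic at x = 0.
p(0) = -4,  q(0) = 4.
Indicial equation: r(r-1) + p(0) r + q(0) = 0, i.e. r^2 + (p(0) - 1) r + q(0) = 0, i.e. r^2 - 5 r + 4 = 0.
Discriminant: (-5)^2 - 4(4) = 9, so r = (5 ± 3)/2.
Solving: r_1 = 4, r_2 = 1.

indicial: r^2 - 5 r + 4 = 0; roots r_1 = 4, r_2 = 1


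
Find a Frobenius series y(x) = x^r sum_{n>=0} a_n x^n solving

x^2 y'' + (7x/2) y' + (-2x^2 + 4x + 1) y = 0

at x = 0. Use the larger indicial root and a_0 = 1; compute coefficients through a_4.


Write in Frobenius form y'' + (p(x)/x) y' + (q(x)/x^2) y = 0:
  p(x) = 7/2,  q(x) = -2x^2 + 4x + 1.
Indicial equation: r(r-1) + (7/2) r + (1) = 0 -> roots r_1 = -1/2, r_2 = -2.
Take r = r_1 = -1/2. Let y(x) = x^r sum_{n>=0} a_n x^n with a_0 = 1.
Substitute y = x^r sum a_n x^n and match x^{r+n}. The recurrence is
  D(n) a_n + 4 a_{n-1} - 2 a_{n-2} = 0,  where D(n) = (r+n)(r+n-1) + (7/2)(r+n) + (1).
  a_n = [-4 a_{n-1} + 2 a_{n-2}] / D(n).
Since the indicial polynomial factors as (r - r_1)(r - r_2), D(n) = (r_1 + n - r_1)(r_1 + n - r_2) = n(n + 3/2).
Evaluating step by step (a_0 = 1):
  n = 1: D(1) = 1(1 + 3/2) = 5/2; numerator = -4(1) = -4; a_1 = (-4)/(5/2) = -8/5
  n = 2: D(2) = 2(2 + 3/2) = 7; numerator = -4(-8/5) + 2(1) = 42/5; a_2 = (42/5)/(7) = 6/5
  n = 3: D(3) = 3(3 + 3/2) = 27/2; numerator = -4(6/5) + 2(-8/5) = -8; a_3 = (-8)/(27/2) = -16/27
  n = 4: D(4) = 4(4 + 3/2) = 22; numerator = -4(-16/27) + 2(6/5) = 644/135; a_4 = (644/135)/(22) = 322/1485

r = -1/2; a_0 = 1; a_1 = -8/5; a_2 = 6/5; a_3 = -16/27; a_4 = 322/1485


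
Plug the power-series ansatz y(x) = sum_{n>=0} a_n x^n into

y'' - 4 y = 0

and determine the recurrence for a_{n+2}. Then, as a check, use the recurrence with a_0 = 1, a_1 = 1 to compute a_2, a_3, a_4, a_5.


Substitute y = sum_n a_n x^n into y'' + (const) y = 0.
y''(x) = sum_{n>=0} (n+2)(n+1) a_{n+2} x^n.
The ODE becomes sum_n [(n+2)(n+1) a_{n+2} - 4 a_n] x^n = 0.
Setting each coefficient to zero gives the recurrence:
  (n+2)(n+1) a_{n+2} - 4 a_n = 0,
  a_{n+2} = 4 / ((n+1)(n+2)) a_n.

Check with a_0 = 1, a_1 = 1 (apply the recurrence for n = 0, 1, 2, 3): a_0 = 1, a_1 = 1, a_2 = 2, a_3 = 2/3, a_4 = 2/3, a_5 = 2/15.

a_{n+2} = 4/((n+1)(n+2)) * a_n; check: a_0 = 1, a_1 = 1, a_2 = 2, a_3 = 2/3, a_4 = 2/3, a_5 = 2/15


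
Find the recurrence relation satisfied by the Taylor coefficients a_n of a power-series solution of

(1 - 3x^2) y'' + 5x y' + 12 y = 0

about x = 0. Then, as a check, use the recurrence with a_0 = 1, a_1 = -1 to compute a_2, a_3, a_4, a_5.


Substitute y = sum_n a_n x^n.
(1 - 3 x^2) y'' contributes (n+2)(n+1) a_{n+2} - 3 n(n-1) a_n at x^n.
5 x y'(x) contributes 5 n a_n at x^n.
12 y(x) contributes 12 a_n at x^n.
Matching x^n: (n+2)(n+1) a_{n+2} + (-3 n(n-1) + 5 n + 12) a_n = 0.
Thus a_{n+2} = (3 n(n-1) - 5 n - 12) / ((n+1)(n+2)) * a_n.

Check with a_0 = 1, a_1 = -1 (apply the recurrence for n = 0, 1, 2, 3): a_0 = 1, a_1 = -1, a_2 = -6, a_3 = 17/6, a_4 = 8, a_5 = -51/40.

a_(n+2) = (3 n(n-1) - 5 n - 12) / ((n+1)(n+2)) * a_n; check: a_0 = 1, a_1 = -1, a_2 = -6, a_3 = 17/6, a_4 = 8, a_5 = -51/40


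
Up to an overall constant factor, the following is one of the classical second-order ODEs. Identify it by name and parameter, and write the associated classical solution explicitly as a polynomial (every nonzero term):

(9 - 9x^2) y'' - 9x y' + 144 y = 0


All three coefficients share the factor 9; dividing through by 9 gives  (1 - x^2) y'' - x y' + 16 y = 0.
This matches the Chebyshev equation (1 - x^2) y'' - x y' + n^2 y = 0 (note the -x y' term, not -2x y') with n^2 = 16, so n = 4; the polynomial solution is T_4(x).
With y = sum_k a_k x^k, matching x^k gives (k+2)(k+1) a_{k+2} = (k^2 - n^2) a_k = (k - 4)(k + 4) a_k. The right side vanishes at k = 4, so the series with the parity of 4 terminates at degree 4.
Standard normalization: leading coefficient of T_n is 2^(n-1), so a_4 = 2^3 = 8. Work downward with a_k = (k+1)(k+2) a_{k+2} / ((k - 4)(k + 4)):
  a_2 = (3)(4)(8) / ((2 - 4)(2 + 4)) = 96/(-12) = -8
  a_0 = (1)(2)(-8) / ((0 - 4)(0 + 4)) = -16/(-16) = 1
Hence T_4(x) = 8 x^4 - 8 x^2 + 1.

T_4(x); series = 8 x^4 - 8 x^2 + 1


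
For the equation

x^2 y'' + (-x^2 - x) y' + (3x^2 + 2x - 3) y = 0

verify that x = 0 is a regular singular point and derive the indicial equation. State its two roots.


Divide by x^2 to reach normal form y'' + P_1(x) y' + P_2(x) y = 0 with P_1(x) = -1 - 1/x and P_2(x) = 3 + 2/x - 3/x^2.
x = 0 is a singular point because the y'-coefficient -1 - 1/x has a pole at x = 0 and the y-coefficient 3 + 2/x - 3/x^2 has a pole at x = 0.
It is a regular singular point because x P_1(x) = p(x) = -x - 1 and x^2 P_2(x) = q(x) = 3x^2 + 2x - 3 are polynomials, hence analytic at x = 0.
p(0) = -1,  q(0) = -3.
Indicial equation: r(r-1) + p(0) r + q(0) = 0, i.e. r^2 + (p(0) - 1) r + q(0) = 0, i.e. r^2 - 2 r - 3 = 0.
Discriminant: (-2)^2 - 4(-3) = 16, so r = (2 ± 4)/2.
Solving: r_1 = 3, r_2 = -1.

indicial: r^2 - 2 r - 3 = 0; roots r_1 = 3, r_2 = -1


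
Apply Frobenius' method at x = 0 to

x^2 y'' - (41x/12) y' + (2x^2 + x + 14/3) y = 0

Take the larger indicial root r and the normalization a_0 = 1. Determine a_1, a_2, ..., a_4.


Write in Frobenius form y'' + (p(x)/x) y' + (q(x)/x^2) y = 0:
  p(x) = -41/12,  q(x) = 2x^2 + x + 14/3.
Indicial equation: r(r-1) + (-41/12) r + (14/3) = 0 -> roots r_1 = 8/3, r_2 = 7/4.
Take r = r_1 = 8/3. Let y(x) = x^r sum_{n>=0} a_n x^n with a_0 = 1.
Substitute y = x^r sum a_n x^n and match x^{r+n}. The recurrence is
  D(n) a_n + 1 a_{n-1} + 2 a_{n-2} = 0,  where D(n) = (r+n)(r+n-1) + (-41/12)(r+n) + (14/3).
  a_n = [-1 a_{n-1} - 2 a_{n-2}] / D(n).
Since the indicial polynomial factors as (r - r_1)(r - r_2), D(n) = (r_1 + n - r_1)(r_1 + n - r_2) = n(n + 11/12).
Evaluating step by step (a_0 = 1):
  n = 1: D(1) = 1(1 + 11/12) = 23/12; numerator = -1(1) = -1; a_1 = (-1)/(23/12) = -12/23
  n = 2: D(2) = 2(2 + 11/12) = 35/6; numerator = -1(-12/23) - 2(1) = -34/23; a_2 = (-34/23)/(35/6) = -204/805
  n = 3: D(3) = 3(3 + 11/12) = 47/4; numerator = -1(-204/805) - 2(-12/23) = 1044/805; a_3 = (1044/805)/(47/4) = 4176/37835
  n = 4: D(4) = 4(4 + 11/12) = 59/3; numerator = -1(4176/37835) - 2(-204/805) = 3000/7567; a_4 = (3000/7567)/(59/3) = 9000/446453

r = 8/3; a_0 = 1; a_1 = -12/23; a_2 = -204/805; a_3 = 4176/37835; a_4 = 9000/446453


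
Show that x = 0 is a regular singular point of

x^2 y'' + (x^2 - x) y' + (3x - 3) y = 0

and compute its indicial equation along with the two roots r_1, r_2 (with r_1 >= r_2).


Divide by x^2 to reach normal form y'' + P_1(x) y' + P_2(x) y = 0 with P_1(x) = 1 - 1/x and P_2(x) = 3/x - 3/x^2.
x = 0 is a singular point because the y'-coefficient 1 - 1/x has a pole at x = 0 and the y-coefficient 3/x - 3/x^2 has a pole at x = 0.
It is a regular singular point because x P_1(x) = p(x) = x - 1 and x^2 P_2(x) = q(x) = 3x - 3 are polynomials, hence analytic at x = 0.
p(0) = -1,  q(0) = -3.
Indicial equation: r(r-1) + p(0) r + q(0) = 0, i.e. r^2 + (p(0) - 1) r + q(0) = 0, i.e. r^2 - 2 r - 3 = 0.
Discriminant: (-2)^2 - 4(-3) = 16, so r = (2 ± 4)/2.
Solving: r_1 = 3, r_2 = -1.

indicial: r^2 - 2 r - 3 = 0; roots r_1 = 3, r_2 = -1


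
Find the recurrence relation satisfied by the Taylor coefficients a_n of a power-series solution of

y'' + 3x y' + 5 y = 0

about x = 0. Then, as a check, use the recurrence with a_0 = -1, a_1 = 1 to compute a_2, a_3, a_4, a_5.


Substitute y = sum_n a_n x^n.
y''(x) has coefficient (n+2)(n+1) a_{n+2} at x^n;
3 x y'(x) has coefficient 3 n a_n at x^n (shift);
5 y(x) has coefficient 5 a_n at x^n.
Matching x^n: (n+2)(n+1) a_{n+2} + (3n + 5) a_n = 0.
Thus a_{n+2} = (-3n - 5) / ((n+1)(n+2)) * a_n.

Check with a_0 = -1, a_1 = 1 (apply the recurrence for n = 0, 1, 2, 3): a_0 = -1, a_1 = 1, a_2 = 5/2, a_3 = -4/3, a_4 = -55/24, a_5 = 14/15.

a_(n+2) = (-3n - 5) / ((n+1)(n+2)) * a_n; check: a_0 = -1, a_1 = 1, a_2 = 5/2, a_3 = -4/3, a_4 = -55/24, a_5 = 14/15


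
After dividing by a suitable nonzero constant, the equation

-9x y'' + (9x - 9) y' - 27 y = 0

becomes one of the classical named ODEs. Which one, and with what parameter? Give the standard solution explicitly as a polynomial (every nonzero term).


All three coefficients share the factor -9; dividing through by -9 gives  x y'' + (1 - x) y' + 3 y = 0.
This matches the Laguerre equation x y'' + (1 - x) y' + n y = 0 with n = 3; the polynomial solution is L_3(x).
With y = sum_k a_k x^k, matching x^k gives (k+1)k a_{k+1} + (k+1) a_{k+1} - k a_k + n a_k = 0, i.e. (k+1)^2 a_{k+1} = (k - n) a_k = (k - 3) a_k. The right side vanishes at k = 3, so the series terminates at degree 3.
Standard normalization L_n(0) = 1 gives a_0 = 1. Work upward with a_{k+1} = (k - 3) a_k / (k+1)^2:
  a_1 = (0 - 3)(1) / 1^2 = -3/1 = -3
  a_2 = (1 - 3)(-3) / 2^2 = 6/4 = 3/2
  a_3 = (2 - 3)(3/2) / 3^2 = (-3/2)/9 = -1/6
Hence L_3(x) = -x^3/6 + 3 x^2/2 - 3 x + 1.

L_3(x); series = -x^3/6 + 3 x^2/2 - 3 x + 1


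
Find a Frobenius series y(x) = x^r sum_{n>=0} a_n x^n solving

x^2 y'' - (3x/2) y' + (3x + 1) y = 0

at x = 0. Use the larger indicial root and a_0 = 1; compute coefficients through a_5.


Write in Frobenius form y'' + (p(x)/x) y' + (q(x)/x^2) y = 0:
  p(x) = -3/2,  q(x) = 3x + 1.
Indicial equation: r(r-1) + (-3/2) r + (1) = 0 -> roots r_1 = 2, r_2 = 1/2.
Take r = r_1 = 2. Let y(x) = x^r sum_{n>=0} a_n x^n with a_0 = 1.
Substitute y = x^r sum a_n x^n and match x^{r+n}. The recurrence is
  D(n) a_n + 3 a_{n-1} = 0,  where D(n) = (r+n)(r+n-1) + (-3/2)(r+n) + (1).
  a_n = -3 / D(n) * a_{n-1}.
Since the indicial polynomial factors as (r - r_1)(r - r_2), D(n) = (r_1 + n - r_1)(r_1 + n - r_2) = n(n + 3/2).
Evaluating step by step (a_0 = 1):
  n = 1: D(1) = 1(1 + 3/2) = 5/2; numerator = -3(1) = -3; a_1 = (-3)/(5/2) = -6/5
  n = 2: D(2) = 2(2 + 3/2) = 7; numerator = -3(-6/5) = 18/5; a_2 = (18/5)/(7) = 18/35
  n = 3: D(3) = 3(3 + 3/2) = 27/2; numerator = -3(18/35) = -54/35; a_3 = (-54/35)/(27/2) = -4/35
  n = 4: D(4) = 4(4 + 3/2) = 22; numerator = -3(-4/35) = 12/35; a_4 = (12/35)/(22) = 6/385
  n = 5: D(5) = 5(5 + 3/2) = 65/2; numerator = -3(6/385) = -18/385; a_5 = (-18/385)/(65/2) = -36/25025

r = 2; a_0 = 1; a_1 = -6/5; a_2 = 18/35; a_3 = -4/35; a_4 = 6/385; a_5 = -36/25025


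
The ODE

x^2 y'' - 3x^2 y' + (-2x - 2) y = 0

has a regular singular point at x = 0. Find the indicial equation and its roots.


Divide by x^2 to reach normal form y'' + P_1(x) y' + P_2(x) y = 0 with P_1(x) = -3 and P_2(x) = -2/x - 2/x^2.
x = 0 is a singular point because the y-coefficient -2/x - 2/x^2 has a pole at x = 0.
It is a regular singular point because x P_1(x) = p(x) = -3x and x^2 P_2(x) = q(x) = -2x - 2 are polynomials, hence analytic at x = 0.
p(0) = 0,  q(0) = -2.
Indicial equation: r(r-1) + p(0) r + q(0) = 0, i.e. r^2 + (p(0) - 1) r + q(0) = 0, i.e. r^2 - 1 r - 2 = 0.
Discriminant: (-1)^2 - 4(-2) = 9, so r = (1 ± 3)/2.
Solving: r_1 = 2, r_2 = -1.

indicial: r^2 - 1 r - 2 = 0; roots r_1 = 2, r_2 = -1


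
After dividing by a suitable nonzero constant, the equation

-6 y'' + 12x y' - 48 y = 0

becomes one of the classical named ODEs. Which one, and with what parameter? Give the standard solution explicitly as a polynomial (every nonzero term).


All three coefficients share the factor -6; dividing through by -6 gives  y'' - 2x y' + 8 y = 0.
This matches the Hermite equation y'' - 2x y' + 2n y = 0 with 2n = 8, so n = 4; the polynomial solution is H_4(x).
With y = sum_k a_k x^k, matching x^k gives (k+2)(k+1) a_{k+2} = 2(k - n) a_k = 2(k - 4) a_k. The right side vanishes at k = 4, so the series with the parity of 4 terminates at degree 4.
Standard normalization: leading coefficient of H_n is 2^n, so a_4 = 2^4 = 16. Work downward with a_k = (k+1)(k+2) a_{k+2} / (2(k - n)):
  a_2 = (3)(4)(16) / (2(2 - 4)) = 192/(-4) = -48
  a_0 = (1)(2)(-48) / (2(0 - 4)) = -96/(-8) = 12
Hence H_4(x) = 16 x^4 - 48 x^2 + 12.

H_4(x); series = 16 x^4 - 48 x^2 + 12


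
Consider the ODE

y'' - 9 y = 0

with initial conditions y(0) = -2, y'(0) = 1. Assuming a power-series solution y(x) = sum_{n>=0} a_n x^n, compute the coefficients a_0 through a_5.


Ansatz: y(x) = sum_{n>=0} a_n x^n, so y'(x) = sum_{n>=1} n a_n x^(n-1) and y''(x) = sum_{n>=2} n(n-1) a_n x^(n-2).
Substitute into P(x) y'' + Q(x) y' + R(x) y = 0 with P(x) = 1, Q(x) = 0, R(x) = -9, and match powers of x.
Initial conditions: a_0 = -2, a_1 = 1.
Setting the coefficient of each power of x to zero and solving order by order (substituting the coefficients already found):
  x^0: 2 a_2 - 9 a_0 = 0  ->  2 a_2 = 9 a_0 = -18  ->  a_2 = -9
  x^1: 6 a_3 - 9 a_1 = 0  ->  6 a_3 = 9 a_1 = 9  ->  a_3 = 3/2
  x^2: 12 a_4 - 9 a_2 = 0  ->  12 a_4 = 9 a_2 = -81  ->  a_4 = -27/4
  x^3: 20 a_5 - 9 a_3 = 0  ->  20 a_5 = 9 a_3 = 27/2  ->  a_5 = 27/40
Truncated series: y(x) = -2 + x - 9 x^2 + (3/2) x^3 - (27/4) x^4 + (27/40) x^5 + O(x^6).

a_0 = -2; a_1 = 1; a_2 = -9; a_3 = 3/2; a_4 = -27/4; a_5 = 27/40


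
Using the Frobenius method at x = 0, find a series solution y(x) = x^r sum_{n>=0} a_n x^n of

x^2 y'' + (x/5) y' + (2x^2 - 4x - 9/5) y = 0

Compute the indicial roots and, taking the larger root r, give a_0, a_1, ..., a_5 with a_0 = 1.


Write in Frobenius form y'' + (p(x)/x) y' + (q(x)/x^2) y = 0:
  p(x) = 1/5,  q(x) = 2x^2 - 4x - 9/5.
Indicial equation: r(r-1) + (1/5) r + (-9/5) = 0 -> roots r_1 = 9/5, r_2 = -1.
Take r = r_1 = 9/5. Let y(x) = x^r sum_{n>=0} a_n x^n with a_0 = 1.
Substitute y = x^r sum a_n x^n and match x^{r+n}. The recurrence is
  D(n) a_n - 4 a_{n-1} + 2 a_{n-2} = 0,  where D(n) = (r+n)(r+n-1) + (1/5)(r+n) + (-9/5).
  a_n = [4 a_{n-1} - 2 a_{n-2}] / D(n).
Since the indicial polynomial factors as (r - r_1)(r - r_2), D(n) = (r_1 + n - r_1)(r_1 + n - r_2) = n(n + 14/5).
Evaluating step by step (a_0 = 1):
  n = 1: D(1) = 1(1 + 14/5) = 19/5; numerator = 4(1) = 4; a_1 = (4)/(19/5) = 20/19
  n = 2: D(2) = 2(2 + 14/5) = 48/5; numerator = 4(20/19) - 2(1) = 42/19; a_2 = (42/19)/(48/5) = 35/152
  n = 3: D(3) = 3(3 + 14/5) = 87/5; numerator = 4(35/152) - 2(20/19) = -45/38; a_3 = (-45/38)/(87/5) = -75/1102
  n = 4: D(4) = 4(4 + 14/5) = 136/5; numerator = 4(-75/1102) - 2(35/152) = -85/116; a_4 = (-85/116)/(136/5) = -25/928
  n = 5: D(5) = 5(5 + 14/5) = 39; numerator = 4(-25/928) - 2(-75/1102) = 125/4408; a_5 = (125/4408)/(39) = 125/171912

r = 9/5; a_0 = 1; a_1 = 20/19; a_2 = 35/152; a_3 = -75/1102; a_4 = -25/928; a_5 = 125/171912


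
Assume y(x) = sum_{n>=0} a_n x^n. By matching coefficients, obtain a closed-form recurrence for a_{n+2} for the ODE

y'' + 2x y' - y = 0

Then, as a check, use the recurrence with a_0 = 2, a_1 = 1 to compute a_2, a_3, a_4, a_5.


Substitute y = sum_n a_n x^n.
y''(x) has coefficient (n+2)(n+1) a_{n+2} at x^n;
2 x y'(x) has coefficient 2 n a_n at x^n (shift);
-y(x) has coefficient -1 a_n at x^n.
Matching x^n: (n+2)(n+1) a_{n+2} + (2n - 1) a_n = 0.
Thus a_{n+2} = (-2n + 1) / ((n+1)(n+2)) * a_n.

Check with a_0 = 2, a_1 = 1 (apply the recurrence for n = 0, 1, 2, 3): a_0 = 2, a_1 = 1, a_2 = 1, a_3 = -1/6, a_4 = -1/4, a_5 = 1/24.

a_(n+2) = (-2n + 1) / ((n+1)(n+2)) * a_n; check: a_0 = 2, a_1 = 1, a_2 = 1, a_3 = -1/6, a_4 = -1/4, a_5 = 1/24


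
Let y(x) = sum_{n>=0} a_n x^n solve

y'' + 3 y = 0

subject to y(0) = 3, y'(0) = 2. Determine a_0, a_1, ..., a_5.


Ansatz: y(x) = sum_{n>=0} a_n x^n, so y'(x) = sum_{n>=1} n a_n x^(n-1) and y''(x) = sum_{n>=2} n(n-1) a_n x^(n-2).
Substitute into P(x) y'' + Q(x) y' + R(x) y = 0 with P(x) = 1, Q(x) = 0, R(x) = 3, and match powers of x.
Initial conditions: a_0 = 3, a_1 = 2.
Setting the coefficient of each power of x to zero and solving order by order (substituting the coefficients already found):
  x^0: 2 a_2 + 3 a_0 = 0  ->  2 a_2 = -3 a_0 = -9  ->  a_2 = -9/2
  x^1: 6 a_3 + 3 a_1 = 0  ->  6 a_3 = -3 a_1 = -6  ->  a_3 = -1
  x^2: 12 a_4 + 3 a_2 = 0  ->  12 a_4 = -3 a_2 = 27/2  ->  a_4 = 9/8
  x^3: 20 a_5 + 3 a_3 = 0  ->  20 a_5 = -3 a_3 = 3  ->  a_5 = 3/20
Truncated series: y(x) = 3 + 2 x - (9/2) x^2 - x^3 + (9/8) x^4 + (3/20) x^5 + O(x^6).

a_0 = 3; a_1 = 2; a_2 = -9/2; a_3 = -1; a_4 = 9/8; a_5 = 3/20


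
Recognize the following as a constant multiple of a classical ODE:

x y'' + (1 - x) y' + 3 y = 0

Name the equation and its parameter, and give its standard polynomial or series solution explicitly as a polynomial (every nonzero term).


The equation is already in a standard form:  x y'' + (1 - x) y' + 3 y = 0.
This matches the Laguerre equation x y'' + (1 - x) y' + n y = 0 with n = 3; the polynomial solution is L_3(x).
With y = sum_k a_k x^k, matching x^k gives (k+1)k a_{k+1} + (k+1) a_{k+1} - k a_k + n a_k = 0, i.e. (k+1)^2 a_{k+1} = (k - n) a_k = (k - 3) a_k. The right side vanishes at k = 3, so the series terminates at degree 3.
Standard normalization L_n(0) = 1 gives a_0 = 1. Work upward with a_{k+1} = (k - 3) a_k / (k+1)^2:
  a_1 = (0 - 3)(1) / 1^2 = -3/1 = -3
  a_2 = (1 - 3)(-3) / 2^2 = 6/4 = 3/2
  a_3 = (2 - 3)(3/2) / 3^2 = (-3/2)/9 = -1/6
Hence L_3(x) = -x^3/6 + 3 x^2/2 - 3 x + 1.

L_3(x); series = -x^3/6 + 3 x^2/2 - 3 x + 1


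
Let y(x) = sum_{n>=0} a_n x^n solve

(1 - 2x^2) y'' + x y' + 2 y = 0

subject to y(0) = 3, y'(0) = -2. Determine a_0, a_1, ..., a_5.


Ansatz: y(x) = sum_{n>=0} a_n x^n, so y'(x) = sum_{n>=1} n a_n x^(n-1) and y''(x) = sum_{n>=2} n(n-1) a_n x^(n-2).
Substitute into P(x) y'' + Q(x) y' + R(x) y = 0 with P(x) = 1 - 2x^2, Q(x) = x, R(x) = 2, and match powers of x.
Initial conditions: a_0 = 3, a_1 = -2.
Setting the coefficient of each power of x to zero and solving order by order (substituting the coefficients already found):
  x^0: 2 a_2 + 2 a_0 = 0  ->  2 a_2 = -2 a_0 = -6  ->  a_2 = -3
  x^1: 6 a_3 + 3 a_1 = 0  ->  6 a_3 = -3 a_1 = 6  ->  a_3 = 1
  x^2: 12 a_4 = 0  ->  a_4 = 0
  x^3: 20 a_5 - 7 a_3 = 0  ->  20 a_5 = 7 a_3 = 7  ->  a_5 = 7/20
Truncated series: y(x) = 3 - 2 x - 3 x^2 + x^3 + (7/20) x^5 + O(x^6).

a_0 = 3; a_1 = -2; a_2 = -3; a_3 = 1; a_4 = 0; a_5 = 7/20


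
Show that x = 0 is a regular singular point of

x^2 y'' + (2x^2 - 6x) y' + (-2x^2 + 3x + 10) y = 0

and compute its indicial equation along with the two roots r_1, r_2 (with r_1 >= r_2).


Divide by x^2 to reach normal form y'' + P_1(x) y' + P_2(x) y = 0 with P_1(x) = 2 - 6/x and P_2(x) = -2 + 3/x + 10/x^2.
x = 0 is a singular point because the y'-coefficient 2 - 6/x has a pole at x = 0 and the y-coefficient -2 + 3/x + 10/x^2 has a pole at x = 0.
It is a regular singular point because x P_1(x) = p(x) = 2x - 6 and x^2 P_2(x) = q(x) = -2x^2 + 3x + 10 are polynomials, hence analytic at x = 0.
p(0) = -6,  q(0) = 10.
Indicial equation: r(r-1) + p(0) r + q(0) = 0, i.e. r^2 + (p(0) - 1) r + q(0) = 0, i.e. r^2 - 7 r + 10 = 0.
Discriminant: (-7)^2 - 4(10) = 9, so r = (7 ± 3)/2.
Solving: r_1 = 5, r_2 = 2.

indicial: r^2 - 7 r + 10 = 0; roots r_1 = 5, r_2 = 2


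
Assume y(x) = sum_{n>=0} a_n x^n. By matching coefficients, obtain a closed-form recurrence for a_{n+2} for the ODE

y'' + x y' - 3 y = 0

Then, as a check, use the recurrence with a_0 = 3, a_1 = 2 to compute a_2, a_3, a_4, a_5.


Substitute y = sum_n a_n x^n.
y''(x) has coefficient (n+2)(n+1) a_{n+2} at x^n;
x y'(x) has coefficient n a_n at x^n (shift);
-3 y(x) has coefficient -3 a_n at x^n.
Matching x^n: (n+2)(n+1) a_{n+2} + (n - 3) a_n = 0.
Thus a_{n+2} = (-n + 3) / ((n+1)(n+2)) * a_n.

Check with a_0 = 3, a_1 = 2 (apply the recurrence for n = 0, 1, 2, 3): a_0 = 3, a_1 = 2, a_2 = 9/2, a_3 = 2/3, a_4 = 3/8, a_5 = 0.

a_(n+2) = (-n + 3) / ((n+1)(n+2)) * a_n; check: a_0 = 3, a_1 = 2, a_2 = 9/2, a_3 = 2/3, a_4 = 3/8, a_5 = 0


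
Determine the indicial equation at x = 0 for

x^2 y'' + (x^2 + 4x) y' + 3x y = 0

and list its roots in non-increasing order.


Divide by x^2 to reach normal form y'' + P_1(x) y' + P_2(x) y = 0 with P_1(x) = 1 + 4/x and P_2(x) = 3/x.
x = 0 is a singular point because the y'-coefficient 1 + 4/x has a pole at x = 0 and the y-coefficient 3/x has a pole at x = 0.
It is a regular singular point because x P_1(x) = p(x) = x + 4 and x^2 P_2(x) = q(x) = 3x are polynomials, hence analytic at x = 0.
p(0) = 4,  q(0) = 0.
Indicial equation: r(r-1) + p(0) r + q(0) = 0, i.e. r^2 + (p(0) - 1) r + q(0) = 0, i.e. r^2 + 3 r = 0.
Discriminant: (3)^2 - 4(0) = 9, so r = (-3 ± 3)/2.
Solving: r_1 = 0, r_2 = -3.

indicial: r^2 + 3 r = 0; roots r_1 = 0, r_2 = -3


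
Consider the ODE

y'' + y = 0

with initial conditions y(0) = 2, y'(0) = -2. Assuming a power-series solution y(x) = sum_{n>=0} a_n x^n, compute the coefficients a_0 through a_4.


Ansatz: y(x) = sum_{n>=0} a_n x^n, so y'(x) = sum_{n>=1} n a_n x^(n-1) and y''(x) = sum_{n>=2} n(n-1) a_n x^(n-2).
Substitute into P(x) y'' + Q(x) y' + R(x) y = 0 with P(x) = 1, Q(x) = 0, R(x) = 1, and match powers of x.
Initial conditions: a_0 = 2, a_1 = -2.
Setting the coefficient of each power of x to zero and solving order by order (substituting the coefficients already found):
  x^0: 2 a_2 + a_0 = 0  ->  2 a_2 = -a_0 = -2  ->  a_2 = -1
  x^1: 6 a_3 + a_1 = 0  ->  6 a_3 = -a_1 = 2  ->  a_3 = 1/3
  x^2: 12 a_4 + a_2 = 0  ->  12 a_4 = -a_2 = 1  ->  a_4 = 1/12
Truncated series: y(x) = 2 - 2 x - x^2 + (1/3) x^3 + (1/12) x^4 + O(x^5).

a_0 = 2; a_1 = -2; a_2 = -1; a_3 = 1/3; a_4 = 1/12


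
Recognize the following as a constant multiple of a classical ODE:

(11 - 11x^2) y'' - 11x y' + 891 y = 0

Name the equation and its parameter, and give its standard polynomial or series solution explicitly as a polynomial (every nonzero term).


All three coefficients share the factor 11; dividing through by 11 gives  (1 - x^2) y'' - x y' + 81 y = 0.
This matches the Chebyshev equation (1 - x^2) y'' - x y' + n^2 y = 0 (note the -x y' term, not -2x y') with n^2 = 81, so n = 9; the polynomial solution is T_9(x).
With y = sum_k a_k x^k, matching x^k gives (k+2)(k+1) a_{k+2} = (k^2 - n^2) a_k = (k - 9)(k + 9) a_k. The right side vanishes at k = 9, so the series with the parity of 9 terminates at degree 9.
Standard normalization: leading coefficient of T_n is 2^(n-1), so a_9 = 2^8 = 256. Work downward with a_k = (k+1)(k+2) a_{k+2} / ((k - 9)(k + 9)):
  a_7 = (8)(9)(256) / ((7 - 9)(7 + 9)) = 18432/(-32) = -576
  a_5 = (6)(7)(-576) / ((5 - 9)(5 + 9)) = -24192/(-56) = 432
  a_3 = (4)(5)(432) / ((3 - 9)(3 + 9)) = 8640/(-72) = -120
  a_1 = (2)(3)(-120) / ((1 - 9)(1 + 9)) = -720/(-80) = 9
Hence T_9(x) = 256 x^9 - 576 x^7 + 432 x^5 - 120 x^3 + 9 x.

T_9(x); series = 256 x^9 - 576 x^7 + 432 x^5 - 120 x^3 + 9 x


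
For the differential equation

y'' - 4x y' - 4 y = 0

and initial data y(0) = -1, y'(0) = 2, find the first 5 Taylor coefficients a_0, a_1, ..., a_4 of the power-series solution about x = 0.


Ansatz: y(x) = sum_{n>=0} a_n x^n, so y'(x) = sum_{n>=1} n a_n x^(n-1) and y''(x) = sum_{n>=2} n(n-1) a_n x^(n-2).
Substitute into P(x) y'' + Q(x) y' + R(x) y = 0 with P(x) = 1, Q(x) = -4x, R(x) = -4, and match powers of x.
Initial conditions: a_0 = -1, a_1 = 2.
Setting the coefficient of each power of x to zero and solving order by order (substituting the coefficients already found):
  x^0: 2 a_2 - 4 a_0 = 0  ->  2 a_2 = 4 a_0 = -4  ->  a_2 = -2
  x^1: 6 a_3 - 8 a_1 = 0  ->  6 a_3 = 8 a_1 = 16  ->  a_3 = 8/3
  x^2: 12 a_4 - 12 a_2 = 0  ->  12 a_4 = 12 a_2 = -24  ->  a_4 = -2
Truncated series: y(x) = -1 + 2 x - 2 x^2 + (8/3) x^3 - 2 x^4 + O(x^5).

a_0 = -1; a_1 = 2; a_2 = -2; a_3 = 8/3; a_4 = -2


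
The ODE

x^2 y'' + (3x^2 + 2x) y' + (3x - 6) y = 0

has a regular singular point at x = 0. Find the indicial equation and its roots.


Divide by x^2 to reach normal form y'' + P_1(x) y' + P_2(x) y = 0 with P_1(x) = 3 + 2/x and P_2(x) = 3/x - 6/x^2.
x = 0 is a singular point because the y'-coefficient 3 + 2/x has a pole at x = 0 and the y-coefficient 3/x - 6/x^2 has a pole at x = 0.
It is a regular singular point because x P_1(x) = p(x) = 3x + 2 and x^2 P_2(x) = q(x) = 3x - 6 are polynomials, hence analytic at x = 0.
p(0) = 2,  q(0) = -6.
Indicial equation: r(r-1) + p(0) r + q(0) = 0, i.e. r^2 + (p(0) - 1) r + q(0) = 0, i.e. r^2 + 1 r - 6 = 0.
Discriminant: (1)^2 - 4(-6) = 25, so r = (-1 ± 5)/2.
Solving: r_1 = 2, r_2 = -3.

indicial: r^2 + 1 r - 6 = 0; roots r_1 = 2, r_2 = -3


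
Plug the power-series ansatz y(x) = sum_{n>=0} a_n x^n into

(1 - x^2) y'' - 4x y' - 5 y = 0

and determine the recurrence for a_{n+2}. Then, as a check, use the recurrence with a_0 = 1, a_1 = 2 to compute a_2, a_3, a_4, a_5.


Substitute y = sum_n a_n x^n.
(1 - 1 x^2) y'' contributes (n+2)(n+1) a_{n+2} - n(n-1) a_n at x^n.
-4 x y'(x) contributes -4 n a_n at x^n.
-5 y(x) contributes -5 a_n at x^n.
Matching x^n: (n+2)(n+1) a_{n+2} + (-n(n-1) - 4 n - 5) a_n = 0.
Thus a_{n+2} = (n(n-1) + 4 n + 5) / ((n+1)(n+2)) * a_n.

Check with a_0 = 1, a_1 = 2 (apply the recurrence for n = 0, 1, 2, 3): a_0 = 1, a_1 = 2, a_2 = 5/2, a_3 = 3, a_4 = 25/8, a_5 = 69/20.

a_(n+2) = (n(n-1) + 4 n + 5) / ((n+1)(n+2)) * a_n; check: a_0 = 1, a_1 = 2, a_2 = 5/2, a_3 = 3, a_4 = 25/8, a_5 = 69/20


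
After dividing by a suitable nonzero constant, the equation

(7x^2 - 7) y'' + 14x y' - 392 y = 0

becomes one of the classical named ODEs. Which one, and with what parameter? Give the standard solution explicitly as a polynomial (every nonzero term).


All three coefficients share the factor -7; dividing through by -7 gives  (1 - x^2) y'' - 2x y' + 56 y = 0.
This matches the Legendre equation (1 - x^2) y'' - 2x y' + n(n+1) y = 0 (note the -2x y' term) with n(n+1) = 56, so n = 7; the polynomial solution is P_7(x).
With y = sum_k a_k x^k, matching x^k gives (k+2)(k+1) a_{k+2} = [k(k+1) - n(n+1)] a_k = (k - 7)(k + 8) a_k. The right side vanishes at k = 7, so the series with the parity of 7 terminates at degree 7.
Standard normalization (P_n(1) = 1): leading coefficient (2n)!/(2^n (n!)^2) = 87178291200/(128*25401600) = 429/16, so a_7 = 429/16. Work downward with a_k = (k+1)(k+2) a_{k+2} / ((k - 7)(k + 8)):
  a_5 = (6)(7)(429/16) / ((5 - 7)(5 + 8)) = (9009/8)/(-26) = -693/16
  a_3 = (4)(5)(-693/16) / ((3 - 7)(3 + 8)) = (-3465/4)/(-44) = 315/16
  a_1 = (2)(3)(315/16) / ((1 - 7)(1 + 8)) = (945/8)/(-54) = -35/16
Hence P_7(x) = 429 x^7/16 - 693 x^5/16 + 315 x^3/16 - 35 x/16.

P_7(x); series = 429 x^7/16 - 693 x^5/16 + 315 x^3/16 - 35 x/16


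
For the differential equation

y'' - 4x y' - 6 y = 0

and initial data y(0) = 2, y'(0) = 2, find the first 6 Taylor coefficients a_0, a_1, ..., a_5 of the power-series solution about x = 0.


Ansatz: y(x) = sum_{n>=0} a_n x^n, so y'(x) = sum_{n>=1} n a_n x^(n-1) and y''(x) = sum_{n>=2} n(n-1) a_n x^(n-2).
Substitute into P(x) y'' + Q(x) y' + R(x) y = 0 with P(x) = 1, Q(x) = -4x, R(x) = -6, and match powers of x.
Initial conditions: a_0 = 2, a_1 = 2.
Setting the coefficient of each power of x to zero and solving order by order (substituting the coefficients already found):
  x^0: 2 a_2 - 6 a_0 = 0  ->  2 a_2 = 6 a_0 = 12  ->  a_2 = 6
  x^1: 6 a_3 - 10 a_1 = 0  ->  6 a_3 = 10 a_1 = 20  ->  a_3 = 10/3
  x^2: 12 a_4 - 14 a_2 = 0  ->  12 a_4 = 14 a_2 = 84  ->  a_4 = 7
  x^3: 20 a_5 - 18 a_3 = 0  ->  20 a_5 = 18 a_3 = 60  ->  a_5 = 3
Truncated series: y(x) = 2 + 2 x + 6 x^2 + (10/3) x^3 + 7 x^4 + 3 x^5 + O(x^6).

a_0 = 2; a_1 = 2; a_2 = 6; a_3 = 10/3; a_4 = 7; a_5 = 3


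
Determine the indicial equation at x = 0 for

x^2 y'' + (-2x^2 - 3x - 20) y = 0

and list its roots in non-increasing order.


Divide by x^2 to reach normal form y'' + P_1(x) y' + P_2(x) y = 0 with P_1(x) = 0 and P_2(x) = -2 - 3/x - 20/x^2.
x = 0 is a singular point because the y-coefficient -2 - 3/x - 20/x^2 has a pole at x = 0.
It is a regular singular point because x P_1(x) = p(x) = 0 and x^2 P_2(x) = q(x) = -2x^2 - 3x - 20 are polynomials, hence analytic at x = 0.
p(0) = 0,  q(0) = -20.
Indicial equation: r(r-1) + p(0) r + q(0) = 0, i.e. r^2 + (p(0) - 1) r + q(0) = 0, i.e. r^2 - 1 r - 20 = 0.
Discriminant: (-1)^2 - 4(-20) = 81, so r = (1 ± 9)/2.
Solving: r_1 = 5, r_2 = -4.

indicial: r^2 - 1 r - 20 = 0; roots r_1 = 5, r_2 = -4


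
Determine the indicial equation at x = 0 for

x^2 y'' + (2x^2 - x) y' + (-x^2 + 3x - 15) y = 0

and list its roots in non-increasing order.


Divide by x^2 to reach normal form y'' + P_1(x) y' + P_2(x) y = 0 with P_1(x) = 2 - 1/x and P_2(x) = -1 + 3/x - 15/x^2.
x = 0 is a singular point because the y'-coefficient 2 - 1/x has a pole at x = 0 and the y-coefficient -1 + 3/x - 15/x^2 has a pole at x = 0.
It is a regular singular point because x P_1(x) = p(x) = 2x - 1 and x^2 P_2(x) = q(x) = -x^2 + 3x - 15 are polynomials, hence analytic at x = 0.
p(0) = -1,  q(0) = -15.
Indicial equation: r(r-1) + p(0) r + q(0) = 0, i.e. r^2 + (p(0) - 1) r + q(0) = 0, i.e. r^2 - 2 r - 15 = 0.
Discriminant: (-2)^2 - 4(-15) = 64, so r = (2 ± 8)/2.
Solving: r_1 = 5, r_2 = -3.

indicial: r^2 - 2 r - 15 = 0; roots r_1 = 5, r_2 = -3


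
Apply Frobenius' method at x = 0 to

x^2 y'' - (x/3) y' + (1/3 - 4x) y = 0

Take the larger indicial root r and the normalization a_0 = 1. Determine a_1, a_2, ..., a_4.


Write in Frobenius form y'' + (p(x)/x) y' + (q(x)/x^2) y = 0:
  p(x) = -1/3,  q(x) = 1/3 - 4x.
Indicial equation: r(r-1) + (-1/3) r + (1/3) = 0 -> roots r_1 = 1, r_2 = 1/3.
Take r = r_1 = 1. Let y(x) = x^r sum_{n>=0} a_n x^n with a_0 = 1.
Substitute y = x^r sum a_n x^n and match x^{r+n}. The recurrence is
  D(n) a_n - 4 a_{n-1} = 0,  where D(n) = (r+n)(r+n-1) + (-1/3)(r+n) + (1/3).
  a_n = 4 / D(n) * a_{n-1}.
Since the indicial polynomial factors as (r - r_1)(r - r_2), D(n) = (r_1 + n - r_1)(r_1 + n - r_2) = n(n + 2/3).
Evaluating step by step (a_0 = 1):
  n = 1: D(1) = 1(1 + 2/3) = 5/3; numerator = 4(1) = 4; a_1 = (4)/(5/3) = 12/5
  n = 2: D(2) = 2(2 + 2/3) = 16/3; numerator = 4(12/5) = 48/5; a_2 = (48/5)/(16/3) = 9/5
  n = 3: D(3) = 3(3 + 2/3) = 11; numerator = 4(9/5) = 36/5; a_3 = (36/5)/(11) = 36/55
  n = 4: D(4) = 4(4 + 2/3) = 56/3; numerator = 4(36/55) = 144/55; a_4 = (144/55)/(56/3) = 54/385

r = 1; a_0 = 1; a_1 = 12/5; a_2 = 9/5; a_3 = 36/55; a_4 = 54/385


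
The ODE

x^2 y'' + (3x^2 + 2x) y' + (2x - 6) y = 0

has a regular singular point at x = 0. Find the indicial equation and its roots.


Divide by x^2 to reach normal form y'' + P_1(x) y' + P_2(x) y = 0 with P_1(x) = 3 + 2/x and P_2(x) = 2/x - 6/x^2.
x = 0 is a singular point because the y'-coefficient 3 + 2/x has a pole at x = 0 and the y-coefficient 2/x - 6/x^2 has a pole at x = 0.
It is a regular singular point because x P_1(x) = p(x) = 3x + 2 and x^2 P_2(x) = q(x) = 2x - 6 are polynomials, hence analytic at x = 0.
p(0) = 2,  q(0) = -6.
Indicial equation: r(r-1) + p(0) r + q(0) = 0, i.e. r^2 + (p(0) - 1) r + q(0) = 0, i.e. r^2 + 1 r - 6 = 0.
Discriminant: (1)^2 - 4(-6) = 25, so r = (-1 ± 5)/2.
Solving: r_1 = 2, r_2 = -3.

indicial: r^2 + 1 r - 6 = 0; roots r_1 = 2, r_2 = -3


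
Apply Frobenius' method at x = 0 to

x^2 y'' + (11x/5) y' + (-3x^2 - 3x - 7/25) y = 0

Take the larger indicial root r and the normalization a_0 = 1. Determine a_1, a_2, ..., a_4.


Write in Frobenius form y'' + (p(x)/x) y' + (q(x)/x^2) y = 0:
  p(x) = 11/5,  q(x) = -3x^2 - 3x - 7/25.
Indicial equation: r(r-1) + (11/5) r + (-7/25) = 0 -> roots r_1 = 1/5, r_2 = -7/5.
Take r = r_1 = 1/5. Let y(x) = x^r sum_{n>=0} a_n x^n with a_0 = 1.
Substitute y = x^r sum a_n x^n and match x^{r+n}. The recurrence is
  D(n) a_n - 3 a_{n-1} - 3 a_{n-2} = 0,  where D(n) = (r+n)(r+n-1) + (11/5)(r+n) + (-7/25).
  a_n = [3 a_{n-1} + 3 a_{n-2}] / D(n).
Since the indicial polynomial factors as (r - r_1)(r - r_2), D(n) = (r_1 + n - r_1)(r_1 + n - r_2) = n(n + 8/5).
Evaluating step by step (a_0 = 1):
  n = 1: D(1) = 1(1 + 8/5) = 13/5; numerator = 3(1) = 3; a_1 = (3)/(13/5) = 15/13
  n = 2: D(2) = 2(2 + 8/5) = 36/5; numerator = 3(15/13) + 3(1) = 84/13; a_2 = (84/13)/(36/5) = 35/39
  n = 3: D(3) = 3(3 + 8/5) = 69/5; numerator = 3(35/39) + 3(15/13) = 80/13; a_3 = (80/13)/(69/5) = 400/897
  n = 4: D(4) = 4(4 + 8/5) = 112/5; numerator = 3(400/897) + 3(35/39) = 1205/299; a_4 = (1205/299)/(112/5) = 6025/33488

r = 1/5; a_0 = 1; a_1 = 15/13; a_2 = 35/39; a_3 = 400/897; a_4 = 6025/33488


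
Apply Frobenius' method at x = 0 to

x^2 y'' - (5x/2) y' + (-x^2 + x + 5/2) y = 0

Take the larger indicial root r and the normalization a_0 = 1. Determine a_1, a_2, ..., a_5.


Write in Frobenius form y'' + (p(x)/x) y' + (q(x)/x^2) y = 0:
  p(x) = -5/2,  q(x) = -x^2 + x + 5/2.
Indicial equation: r(r-1) + (-5/2) r + (5/2) = 0 -> roots r_1 = 5/2, r_2 = 1.
Take r = r_1 = 5/2. Let y(x) = x^r sum_{n>=0} a_n x^n with a_0 = 1.
Substitute y = x^r sum a_n x^n and match x^{r+n}. The recurrence is
  D(n) a_n + 1 a_{n-1} - 1 a_{n-2} = 0,  where D(n) = (r+n)(r+n-1) + (-5/2)(r+n) + (5/2).
  a_n = [-1 a_{n-1} + 1 a_{n-2}] / D(n).
Since the indicial polynomial factors as (r - r_1)(r - r_2), D(n) = (r_1 + n - r_1)(r_1 + n - r_2) = n(n + 3/2).
Evaluating step by step (a_0 = 1):
  n = 1: D(1) = 1(1 + 3/2) = 5/2; numerator = -1(1) = -1; a_1 = (-1)/(5/2) = -2/5
  n = 2: D(2) = 2(2 + 3/2) = 7; numerator = -1(-2/5) + 1(1) = 7/5; a_2 = (7/5)/(7) = 1/5
  n = 3: D(3) = 3(3 + 3/2) = 27/2; numerator = -1(1/5) + 1(-2/5) = -3/5; a_3 = (-3/5)/(27/2) = -2/45
  n = 4: D(4) = 4(4 + 3/2) = 22; numerator = -1(-2/45) + 1(1/5) = 11/45; a_4 = (11/45)/(22) = 1/90
  n = 5: D(5) = 5(5 + 3/2) = 65/2; numerator = -1(1/90) + 1(-2/45) = -1/18; a_5 = (-1/18)/(65/2) = -1/585

r = 5/2; a_0 = 1; a_1 = -2/5; a_2 = 1/5; a_3 = -2/45; a_4 = 1/90; a_5 = -1/585


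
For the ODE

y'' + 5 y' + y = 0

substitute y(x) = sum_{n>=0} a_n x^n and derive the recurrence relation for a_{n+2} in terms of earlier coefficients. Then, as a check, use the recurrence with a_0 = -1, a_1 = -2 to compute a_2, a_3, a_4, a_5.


Substitute y = sum_n a_n x^n.
y''(x) has coefficient (n+2)(n+1) a_{n+2} at x^n;
5 y'(x) has coefficient 5 (n+1) a_{n+1} at x^n;
y(x) has coefficient 1 a_n at x^n.
Matching x^n: (n+2)(n+1) a_{n+2} + 5 (n+1) a_{n+1} + 1 a_n = 0.
Thus a_{n+2} = [-5 (n+1) a_{n+1} - 1 a_n] / ((n+1)(n+2)).

Check with a_0 = -1, a_1 = -2 (apply the recurrence for n = 0, 1, 2, 3): a_0 = -1, a_1 = -2, a_2 = 11/2, a_3 = -53/6, a_4 = 127/12, a_5 = -1217/120.

a_(n+2) = [-5 (n+1) a_(n+1) - 1 a_n] / ((n+1)(n+2)); check: a_0 = -1, a_1 = -2, a_2 = 11/2, a_3 = -53/6, a_4 = 127/12, a_5 = -1217/120


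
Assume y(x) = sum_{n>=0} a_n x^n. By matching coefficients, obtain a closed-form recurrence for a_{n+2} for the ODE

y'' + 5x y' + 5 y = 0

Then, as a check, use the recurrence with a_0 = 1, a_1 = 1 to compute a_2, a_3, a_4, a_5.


Substitute y = sum_n a_n x^n.
y''(x) has coefficient (n+2)(n+1) a_{n+2} at x^n;
5 x y'(x) has coefficient 5 n a_n at x^n (shift);
5 y(x) has coefficient 5 a_n at x^n.
Matching x^n: (n+2)(n+1) a_{n+2} + (5n + 5) a_n = 0.
Thus a_{n+2} = (-5n - 5) / ((n+1)(n+2)) * a_n.

Check with a_0 = 1, a_1 = 1 (apply the recurrence for n = 0, 1, 2, 3): a_0 = 1, a_1 = 1, a_2 = -5/2, a_3 = -5/3, a_4 = 25/8, a_5 = 5/3.

a_(n+2) = (-5n - 5) / ((n+1)(n+2)) * a_n; check: a_0 = 1, a_1 = 1, a_2 = -5/2, a_3 = -5/3, a_4 = 25/8, a_5 = 5/3


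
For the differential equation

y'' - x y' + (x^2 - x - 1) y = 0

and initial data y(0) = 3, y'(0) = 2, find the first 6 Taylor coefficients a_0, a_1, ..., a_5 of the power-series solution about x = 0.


Ansatz: y(x) = sum_{n>=0} a_n x^n, so y'(x) = sum_{n>=1} n a_n x^(n-1) and y''(x) = sum_{n>=2} n(n-1) a_n x^(n-2).
Substitute into P(x) y'' + Q(x) y' + R(x) y = 0 with P(x) = 1, Q(x) = -x, R(x) = x^2 - x - 1, and match powers of x.
Initial conditions: a_0 = 3, a_1 = 2.
Setting the coefficient of each power of x to zero and solving order by order (substituting the coefficients already found):
  x^0: 2 a_2 - a_0 = 0  ->  2 a_2 = a_0 = 3  ->  a_2 = 3/2
  x^1: 6 a_3 - 2 a_1 - a_0 = 0  ->  6 a_3 = 2 a_1 + a_0 = 7  ->  a_3 = 7/6
  x^2: 12 a_4 - 3 a_2 - a_1 + a_0 = 0  ->  12 a_4 = 3 a_2 + a_1 - a_0 = 7/2  ->  a_4 = 7/24
  x^3: 20 a_5 - 4 a_3 - a_2 + a_1 = 0  ->  20 a_5 = 4 a_3 + a_2 - a_1 = 25/6  ->  a_5 = 5/24
Truncated series: y(x) = 3 + 2 x + (3/2) x^2 + (7/6) x^3 + (7/24) x^4 + (5/24) x^5 + O(x^6).

a_0 = 3; a_1 = 2; a_2 = 3/2; a_3 = 7/6; a_4 = 7/24; a_5 = 5/24


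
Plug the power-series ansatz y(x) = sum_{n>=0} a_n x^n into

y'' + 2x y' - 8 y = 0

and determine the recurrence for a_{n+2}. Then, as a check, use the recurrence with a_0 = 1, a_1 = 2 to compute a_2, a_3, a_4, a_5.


Substitute y = sum_n a_n x^n.
y''(x) has coefficient (n+2)(n+1) a_{n+2} at x^n;
2 x y'(x) has coefficient 2 n a_n at x^n (shift);
-8 y(x) has coefficient -8 a_n at x^n.
Matching x^n: (n+2)(n+1) a_{n+2} + (2n - 8) a_n = 0.
Thus a_{n+2} = (-2n + 8) / ((n+1)(n+2)) * a_n.

Check with a_0 = 1, a_1 = 2 (apply the recurrence for n = 0, 1, 2, 3): a_0 = 1, a_1 = 2, a_2 = 4, a_3 = 2, a_4 = 4/3, a_5 = 1/5.

a_(n+2) = (-2n + 8) / ((n+1)(n+2)) * a_n; check: a_0 = 1, a_1 = 2, a_2 = 4, a_3 = 2, a_4 = 4/3, a_5 = 1/5


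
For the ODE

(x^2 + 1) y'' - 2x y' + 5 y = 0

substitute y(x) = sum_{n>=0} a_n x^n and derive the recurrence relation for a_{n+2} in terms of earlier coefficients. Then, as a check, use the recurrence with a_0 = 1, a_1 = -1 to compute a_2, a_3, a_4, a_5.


Substitute y = sum_n a_n x^n.
(1 + 1 x^2) y'' contributes (n+2)(n+1) a_{n+2} + n(n-1) a_n at x^n.
-2 x y'(x) contributes -2 n a_n at x^n.
5 y(x) contributes 5 a_n at x^n.
Matching x^n: (n+2)(n+1) a_{n+2} + (n(n-1) - 2 n + 5) a_n = 0.
Thus a_{n+2} = (-n(n-1) + 2 n - 5) / ((n+1)(n+2)) * a_n.

Check with a_0 = 1, a_1 = -1 (apply the recurrence for n = 0, 1, 2, 3): a_0 = 1, a_1 = -1, a_2 = -5/2, a_3 = 1/2, a_4 = 5/8, a_5 = -1/8.

a_(n+2) = (-n(n-1) + 2 n - 5) / ((n+1)(n+2)) * a_n; check: a_0 = 1, a_1 = -1, a_2 = -5/2, a_3 = 1/2, a_4 = 5/8, a_5 = -1/8


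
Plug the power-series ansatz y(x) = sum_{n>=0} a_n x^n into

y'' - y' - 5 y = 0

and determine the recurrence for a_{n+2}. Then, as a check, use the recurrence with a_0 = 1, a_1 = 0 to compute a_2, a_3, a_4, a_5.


Substitute y = sum_n a_n x^n.
y''(x) has coefficient (n+2)(n+1) a_{n+2} at x^n;
-y'(x) has coefficient -(n+1) a_{n+1} at x^n;
-5 y(x) has coefficient -5 a_n at x^n.
Matching x^n: (n+2)(n+1) a_{n+2} - (n+1) a_{n+1} - 5 a_n = 0.
Thus a_{n+2} = [(n+1) a_{n+1} + 5 a_n] / ((n+1)(n+2)).

Check with a_0 = 1, a_1 = 0 (apply the recurrence for n = 0, 1, 2, 3): a_0 = 1, a_1 = 0, a_2 = 5/2, a_3 = 5/6, a_4 = 5/4, a_5 = 11/24.

a_(n+2) = [(n+1) a_(n+1) + 5 a_n] / ((n+1)(n+2)); check: a_0 = 1, a_1 = 0, a_2 = 5/2, a_3 = 5/6, a_4 = 5/4, a_5 = 11/24
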